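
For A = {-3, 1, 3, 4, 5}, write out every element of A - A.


A - A = {a - a' : a, a' ∈ A}.
Compute a - a' for each ordered pair (a, a'):
a = -3: -3--3=0, -3-1=-4, -3-3=-6, -3-4=-7, -3-5=-8
a = 1: 1--3=4, 1-1=0, 1-3=-2, 1-4=-3, 1-5=-4
a = 3: 3--3=6, 3-1=2, 3-3=0, 3-4=-1, 3-5=-2
a = 4: 4--3=7, 4-1=3, 4-3=1, 4-4=0, 4-5=-1
a = 5: 5--3=8, 5-1=4, 5-3=2, 5-4=1, 5-5=0
Collecting distinct values (and noting 0 appears from a-a):
A - A = {-8, -7, -6, -4, -3, -2, -1, 0, 1, 2, 3, 4, 6, 7, 8}
|A - A| = 15

A - A = {-8, -7, -6, -4, -3, -2, -1, 0, 1, 2, 3, 4, 6, 7, 8}


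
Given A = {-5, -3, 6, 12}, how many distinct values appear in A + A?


A + A = {a + a' : a, a' ∈ A}; |A| = 4.
General bounds: 2|A| - 1 ≤ |A + A| ≤ |A|(|A|+1)/2, i.e. 7 ≤ |A + A| ≤ 10.
Lower bound 2|A|-1 is attained iff A is an arithmetic progression.
Enumerate sums a + a' for a ≤ a' (symmetric, so this suffices):
a = -5: -5+-5=-10, -5+-3=-8, -5+6=1, -5+12=7
a = -3: -3+-3=-6, -3+6=3, -3+12=9
a = 6: 6+6=12, 6+12=18
a = 12: 12+12=24
Distinct sums: {-10, -8, -6, 1, 3, 7, 9, 12, 18, 24}
|A + A| = 10

|A + A| = 10


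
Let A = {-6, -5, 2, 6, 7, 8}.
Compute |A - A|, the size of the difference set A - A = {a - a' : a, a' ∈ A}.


A - A = {a - a' : a, a' ∈ A}; |A| = 6.
Bounds: 2|A|-1 ≤ |A - A| ≤ |A|² - |A| + 1, i.e. 11 ≤ |A - A| ≤ 31.
Note: 0 ∈ A - A always (from a - a). The set is symmetric: if d ∈ A - A then -d ∈ A - A.
Enumerate nonzero differences d = a - a' with a > a' (then include -d):
Positive differences: {1, 2, 4, 5, 6, 7, 8, 11, 12, 13, 14}
Full difference set: {0} ∪ (positive diffs) ∪ (negative diffs).
|A - A| = 1 + 2·11 = 23 (matches direct enumeration: 23).

|A - A| = 23


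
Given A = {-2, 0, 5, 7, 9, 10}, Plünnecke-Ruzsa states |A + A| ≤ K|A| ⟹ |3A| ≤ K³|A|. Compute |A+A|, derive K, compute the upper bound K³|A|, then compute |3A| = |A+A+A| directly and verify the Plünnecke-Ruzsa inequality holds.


|A| = 6.
Step 1: Compute A + A by enumerating all 36 pairs.
A + A = {-4, -2, 0, 3, 5, 7, 8, 9, 10, 12, 14, 15, 16, 17, 18, 19, 20}, so |A + A| = 17.
Step 2: Doubling constant K = |A + A|/|A| = 17/6 = 17/6 ≈ 2.8333.
Step 3: Plünnecke-Ruzsa gives |3A| ≤ K³·|A| = (2.8333)³ · 6 ≈ 136.4722.
Step 4: Compute 3A = A + A + A directly by enumerating all triples (a,b,c) ∈ A³; |3A| = 31.
Step 5: Check 31 ≤ 136.4722? Yes ✓.

K = 17/6, Plünnecke-Ruzsa bound K³|A| ≈ 136.4722, |3A| = 31, inequality holds.


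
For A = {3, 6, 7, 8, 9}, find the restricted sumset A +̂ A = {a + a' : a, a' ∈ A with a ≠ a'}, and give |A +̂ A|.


Restricted sumset: A +̂ A = {a + a' : a ∈ A, a' ∈ A, a ≠ a'}.
Equivalently, take A + A and drop any sum 2a that is achievable ONLY as a + a for a ∈ A (i.e. sums representable only with equal summands).
Enumerate pairs (a, a') with a < a' (symmetric, so each unordered pair gives one sum; this covers all a ≠ a'):
  3 + 6 = 9
  3 + 7 = 10
  3 + 8 = 11
  3 + 9 = 12
  6 + 7 = 13
  6 + 8 = 14
  6 + 9 = 15
  7 + 8 = 15
  7 + 9 = 16
  8 + 9 = 17
Collected distinct sums: {9, 10, 11, 12, 13, 14, 15, 16, 17}
|A +̂ A| = 9
(Reference bound: |A +̂ A| ≥ 2|A| - 3 for |A| ≥ 2, with |A| = 5 giving ≥ 7.)

|A +̂ A| = 9


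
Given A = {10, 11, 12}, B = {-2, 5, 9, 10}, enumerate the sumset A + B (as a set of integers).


A + B = {a + b : a ∈ A, b ∈ B}.
Enumerate all |A|·|B| = 3·4 = 12 pairs (a, b) and collect distinct sums.
a = 10: 10+-2=8, 10+5=15, 10+9=19, 10+10=20
a = 11: 11+-2=9, 11+5=16, 11+9=20, 11+10=21
a = 12: 12+-2=10, 12+5=17, 12+9=21, 12+10=22
Collecting distinct sums: A + B = {8, 9, 10, 15, 16, 17, 19, 20, 21, 22}
|A + B| = 10

A + B = {8, 9, 10, 15, 16, 17, 19, 20, 21, 22}


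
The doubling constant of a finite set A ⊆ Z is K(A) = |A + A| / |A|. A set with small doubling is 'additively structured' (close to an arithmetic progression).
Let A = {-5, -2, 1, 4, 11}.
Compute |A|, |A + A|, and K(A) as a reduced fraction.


|A| = 5.
Compute A + A by enumerating all 25 pairs.
A + A = {-10, -7, -4, -1, 2, 5, 6, 8, 9, 12, 15, 22}, so |A + A| = 12.
K = |A + A| / |A| = 12/5 (already in lowest terms) ≈ 2.4000.
Reference: AP of size 5 gives K = 9/5 ≈ 1.8000; a fully generic set of size 5 gives K ≈ 3.0000.

|A| = 5, |A + A| = 12, K = 12/5.


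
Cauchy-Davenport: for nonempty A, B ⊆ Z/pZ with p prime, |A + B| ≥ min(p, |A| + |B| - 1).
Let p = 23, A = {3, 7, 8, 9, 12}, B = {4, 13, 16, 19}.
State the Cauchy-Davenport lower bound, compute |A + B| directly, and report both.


Cauchy-Davenport: |A + B| ≥ min(p, |A| + |B| - 1) for A, B nonempty in Z/pZ.
|A| = 5, |B| = 4, p = 23.
CD lower bound = min(23, 5 + 4 - 1) = min(23, 8) = 8.
Compute A + B mod 23 directly:
a = 3: 3+4=7, 3+13=16, 3+16=19, 3+19=22
a = 7: 7+4=11, 7+13=20, 7+16=0, 7+19=3
a = 8: 8+4=12, 8+13=21, 8+16=1, 8+19=4
a = 9: 9+4=13, 9+13=22, 9+16=2, 9+19=5
a = 12: 12+4=16, 12+13=2, 12+16=5, 12+19=8
A + B = {0, 1, 2, 3, 4, 5, 7, 8, 11, 12, 13, 16, 19, 20, 21, 22}, so |A + B| = 16.
Verify: 16 ≥ 8? Yes ✓.

CD lower bound = 8, actual |A + B| = 16.


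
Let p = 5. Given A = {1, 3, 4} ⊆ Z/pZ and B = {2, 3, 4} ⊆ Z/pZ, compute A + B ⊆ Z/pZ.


Work in Z/5Z: reduce every sum a + b modulo 5.
Enumerate all 9 pairs:
a = 1: 1+2=3, 1+3=4, 1+4=0
a = 3: 3+2=0, 3+3=1, 3+4=2
a = 4: 4+2=1, 4+3=2, 4+4=3
Distinct residues collected: {0, 1, 2, 3, 4}
|A + B| = 5 (out of 5 total residues).

A + B = {0, 1, 2, 3, 4}


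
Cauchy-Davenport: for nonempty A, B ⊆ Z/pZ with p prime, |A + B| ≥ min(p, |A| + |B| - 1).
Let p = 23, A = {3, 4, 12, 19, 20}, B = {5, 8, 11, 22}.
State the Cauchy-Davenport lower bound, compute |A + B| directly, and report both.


Cauchy-Davenport: |A + B| ≥ min(p, |A| + |B| - 1) for A, B nonempty in Z/pZ.
|A| = 5, |B| = 4, p = 23.
CD lower bound = min(23, 5 + 4 - 1) = min(23, 8) = 8.
Compute A + B mod 23 directly:
a = 3: 3+5=8, 3+8=11, 3+11=14, 3+22=2
a = 4: 4+5=9, 4+8=12, 4+11=15, 4+22=3
a = 12: 12+5=17, 12+8=20, 12+11=0, 12+22=11
a = 19: 19+5=1, 19+8=4, 19+11=7, 19+22=18
a = 20: 20+5=2, 20+8=5, 20+11=8, 20+22=19
A + B = {0, 1, 2, 3, 4, 5, 7, 8, 9, 11, 12, 14, 15, 17, 18, 19, 20}, so |A + B| = 17.
Verify: 17 ≥ 8? Yes ✓.

CD lower bound = 8, actual |A + B| = 17.


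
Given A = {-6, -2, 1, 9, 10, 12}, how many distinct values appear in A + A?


A + A = {a + a' : a, a' ∈ A}; |A| = 6.
General bounds: 2|A| - 1 ≤ |A + A| ≤ |A|(|A|+1)/2, i.e. 11 ≤ |A + A| ≤ 21.
Lower bound 2|A|-1 is attained iff A is an arithmetic progression.
Enumerate sums a + a' for a ≤ a' (symmetric, so this suffices):
a = -6: -6+-6=-12, -6+-2=-8, -6+1=-5, -6+9=3, -6+10=4, -6+12=6
a = -2: -2+-2=-4, -2+1=-1, -2+9=7, -2+10=8, -2+12=10
a = 1: 1+1=2, 1+9=10, 1+10=11, 1+12=13
a = 9: 9+9=18, 9+10=19, 9+12=21
a = 10: 10+10=20, 10+12=22
a = 12: 12+12=24
Distinct sums: {-12, -8, -5, -4, -1, 2, 3, 4, 6, 7, 8, 10, 11, 13, 18, 19, 20, 21, 22, 24}
|A + A| = 20

|A + A| = 20


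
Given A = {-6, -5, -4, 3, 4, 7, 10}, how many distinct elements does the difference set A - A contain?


A - A = {a - a' : a, a' ∈ A}; |A| = 7.
Bounds: 2|A|-1 ≤ |A - A| ≤ |A|² - |A| + 1, i.e. 13 ≤ |A - A| ≤ 43.
Note: 0 ∈ A - A always (from a - a). The set is symmetric: if d ∈ A - A then -d ∈ A - A.
Enumerate nonzero differences d = a - a' with a > a' (then include -d):
Positive differences: {1, 2, 3, 4, 6, 7, 8, 9, 10, 11, 12, 13, 14, 15, 16}
Full difference set: {0} ∪ (positive diffs) ∪ (negative diffs).
|A - A| = 1 + 2·15 = 31 (matches direct enumeration: 31).

|A - A| = 31


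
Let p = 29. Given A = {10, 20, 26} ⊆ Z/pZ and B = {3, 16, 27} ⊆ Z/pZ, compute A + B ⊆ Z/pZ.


Work in Z/29Z: reduce every sum a + b modulo 29.
Enumerate all 9 pairs:
a = 10: 10+3=13, 10+16=26, 10+27=8
a = 20: 20+3=23, 20+16=7, 20+27=18
a = 26: 26+3=0, 26+16=13, 26+27=24
Distinct residues collected: {0, 7, 8, 13, 18, 23, 24, 26}
|A + B| = 8 (out of 29 total residues).

A + B = {0, 7, 8, 13, 18, 23, 24, 26}


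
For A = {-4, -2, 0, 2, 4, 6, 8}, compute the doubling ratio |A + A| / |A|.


|A| = 7.
Compute A + A by enumerating all 49 pairs.
A + A = {-8, -6, -4, -2, 0, 2, 4, 6, 8, 10, 12, 14, 16}, so |A + A| = 13.
K = |A + A| / |A| = 13/7 (already in lowest terms) ≈ 1.8571.
Reference: AP of size 7 gives K = 13/7 ≈ 1.8571; a fully generic set of size 7 gives K ≈ 4.0000.

|A| = 7, |A + A| = 13, K = 13/7.


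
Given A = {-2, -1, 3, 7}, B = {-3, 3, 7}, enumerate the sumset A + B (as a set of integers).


A + B = {a + b : a ∈ A, b ∈ B}.
Enumerate all |A|·|B| = 4·3 = 12 pairs (a, b) and collect distinct sums.
a = -2: -2+-3=-5, -2+3=1, -2+7=5
a = -1: -1+-3=-4, -1+3=2, -1+7=6
a = 3: 3+-3=0, 3+3=6, 3+7=10
a = 7: 7+-3=4, 7+3=10, 7+7=14
Collecting distinct sums: A + B = {-5, -4, 0, 1, 2, 4, 5, 6, 10, 14}
|A + B| = 10

A + B = {-5, -4, 0, 1, 2, 4, 5, 6, 10, 14}


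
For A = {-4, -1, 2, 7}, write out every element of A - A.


A - A = {a - a' : a, a' ∈ A}.
Compute a - a' for each ordered pair (a, a'):
a = -4: -4--4=0, -4--1=-3, -4-2=-6, -4-7=-11
a = -1: -1--4=3, -1--1=0, -1-2=-3, -1-7=-8
a = 2: 2--4=6, 2--1=3, 2-2=0, 2-7=-5
a = 7: 7--4=11, 7--1=8, 7-2=5, 7-7=0
Collecting distinct values (and noting 0 appears from a-a):
A - A = {-11, -8, -6, -5, -3, 0, 3, 5, 6, 8, 11}
|A - A| = 11

A - A = {-11, -8, -6, -5, -3, 0, 3, 5, 6, 8, 11}


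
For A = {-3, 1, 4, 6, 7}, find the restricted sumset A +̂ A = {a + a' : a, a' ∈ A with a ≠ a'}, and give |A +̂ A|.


Restricted sumset: A +̂ A = {a + a' : a ∈ A, a' ∈ A, a ≠ a'}.
Equivalently, take A + A and drop any sum 2a that is achievable ONLY as a + a for a ∈ A (i.e. sums representable only with equal summands).
Enumerate pairs (a, a') with a < a' (symmetric, so each unordered pair gives one sum; this covers all a ≠ a'):
  -3 + 1 = -2
  -3 + 4 = 1
  -3 + 6 = 3
  -3 + 7 = 4
  1 + 4 = 5
  1 + 6 = 7
  1 + 7 = 8
  4 + 6 = 10
  4 + 7 = 11
  6 + 7 = 13
Collected distinct sums: {-2, 1, 3, 4, 5, 7, 8, 10, 11, 13}
|A +̂ A| = 10
(Reference bound: |A +̂ A| ≥ 2|A| - 3 for |A| ≥ 2, with |A| = 5 giving ≥ 7.)

|A +̂ A| = 10


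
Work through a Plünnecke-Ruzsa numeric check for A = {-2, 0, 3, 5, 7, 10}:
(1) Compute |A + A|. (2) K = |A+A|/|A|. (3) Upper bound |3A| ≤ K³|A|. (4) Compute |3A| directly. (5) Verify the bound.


|A| = 6.
Step 1: Compute A + A by enumerating all 36 pairs.
A + A = {-4, -2, 0, 1, 3, 5, 6, 7, 8, 10, 12, 13, 14, 15, 17, 20}, so |A + A| = 16.
Step 2: Doubling constant K = |A + A|/|A| = 16/6 = 16/6 ≈ 2.6667.
Step 3: Plünnecke-Ruzsa gives |3A| ≤ K³·|A| = (2.6667)³ · 6 ≈ 113.7778.
Step 4: Compute 3A = A + A + A directly by enumerating all triples (a,b,c) ∈ A³; |3A| = 31.
Step 5: Check 31 ≤ 113.7778? Yes ✓.

K = 16/6, Plünnecke-Ruzsa bound K³|A| ≈ 113.7778, |3A| = 31, inequality holds.


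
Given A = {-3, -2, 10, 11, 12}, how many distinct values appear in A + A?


A + A = {a + a' : a, a' ∈ A}; |A| = 5.
General bounds: 2|A| - 1 ≤ |A + A| ≤ |A|(|A|+1)/2, i.e. 9 ≤ |A + A| ≤ 15.
Lower bound 2|A|-1 is attained iff A is an arithmetic progression.
Enumerate sums a + a' for a ≤ a' (symmetric, so this suffices):
a = -3: -3+-3=-6, -3+-2=-5, -3+10=7, -3+11=8, -3+12=9
a = -2: -2+-2=-4, -2+10=8, -2+11=9, -2+12=10
a = 10: 10+10=20, 10+11=21, 10+12=22
a = 11: 11+11=22, 11+12=23
a = 12: 12+12=24
Distinct sums: {-6, -5, -4, 7, 8, 9, 10, 20, 21, 22, 23, 24}
|A + A| = 12

|A + A| = 12


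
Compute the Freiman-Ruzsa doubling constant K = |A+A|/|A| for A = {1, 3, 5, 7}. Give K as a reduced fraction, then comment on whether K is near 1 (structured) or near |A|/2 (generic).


|A| = 4.
Compute A + A by enumerating all 16 pairs.
A + A = {2, 4, 6, 8, 10, 12, 14}, so |A + A| = 7.
K = |A + A| / |A| = 7/4 (already in lowest terms) ≈ 1.7500.
Reference: AP of size 4 gives K = 7/4 ≈ 1.7500; a fully generic set of size 4 gives K ≈ 2.5000.

|A| = 4, |A + A| = 7, K = 7/4.


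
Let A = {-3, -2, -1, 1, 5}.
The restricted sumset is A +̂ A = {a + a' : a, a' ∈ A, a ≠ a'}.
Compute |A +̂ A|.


Restricted sumset: A +̂ A = {a + a' : a ∈ A, a' ∈ A, a ≠ a'}.
Equivalently, take A + A and drop any sum 2a that is achievable ONLY as a + a for a ∈ A (i.e. sums representable only with equal summands).
Enumerate pairs (a, a') with a < a' (symmetric, so each unordered pair gives one sum; this covers all a ≠ a'):
  -3 + -2 = -5
  -3 + -1 = -4
  -3 + 1 = -2
  -3 + 5 = 2
  -2 + -1 = -3
  -2 + 1 = -1
  -2 + 5 = 3
  -1 + 1 = 0
  -1 + 5 = 4
  1 + 5 = 6
Collected distinct sums: {-5, -4, -3, -2, -1, 0, 2, 3, 4, 6}
|A +̂ A| = 10
(Reference bound: |A +̂ A| ≥ 2|A| - 3 for |A| ≥ 2, with |A| = 5 giving ≥ 7.)

|A +̂ A| = 10


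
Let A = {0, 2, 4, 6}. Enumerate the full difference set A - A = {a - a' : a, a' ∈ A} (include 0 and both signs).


A - A = {a - a' : a, a' ∈ A}.
Compute a - a' for each ordered pair (a, a'):
a = 0: 0-0=0, 0-2=-2, 0-4=-4, 0-6=-6
a = 2: 2-0=2, 2-2=0, 2-4=-2, 2-6=-4
a = 4: 4-0=4, 4-2=2, 4-4=0, 4-6=-2
a = 6: 6-0=6, 6-2=4, 6-4=2, 6-6=0
Collecting distinct values (and noting 0 appears from a-a):
A - A = {-6, -4, -2, 0, 2, 4, 6}
|A - A| = 7

A - A = {-6, -4, -2, 0, 2, 4, 6}


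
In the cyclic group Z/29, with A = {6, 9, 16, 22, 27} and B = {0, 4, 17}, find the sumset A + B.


Work in Z/29Z: reduce every sum a + b modulo 29.
Enumerate all 15 pairs:
a = 6: 6+0=6, 6+4=10, 6+17=23
a = 9: 9+0=9, 9+4=13, 9+17=26
a = 16: 16+0=16, 16+4=20, 16+17=4
a = 22: 22+0=22, 22+4=26, 22+17=10
a = 27: 27+0=27, 27+4=2, 27+17=15
Distinct residues collected: {2, 4, 6, 9, 10, 13, 15, 16, 20, 22, 23, 26, 27}
|A + B| = 13 (out of 29 total residues).

A + B = {2, 4, 6, 9, 10, 13, 15, 16, 20, 22, 23, 26, 27}


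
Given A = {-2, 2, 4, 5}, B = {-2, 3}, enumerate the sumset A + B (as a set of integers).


A + B = {a + b : a ∈ A, b ∈ B}.
Enumerate all |A|·|B| = 4·2 = 8 pairs (a, b) and collect distinct sums.
a = -2: -2+-2=-4, -2+3=1
a = 2: 2+-2=0, 2+3=5
a = 4: 4+-2=2, 4+3=7
a = 5: 5+-2=3, 5+3=8
Collecting distinct sums: A + B = {-4, 0, 1, 2, 3, 5, 7, 8}
|A + B| = 8

A + B = {-4, 0, 1, 2, 3, 5, 7, 8}


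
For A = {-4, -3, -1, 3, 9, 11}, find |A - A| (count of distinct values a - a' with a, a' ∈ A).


A - A = {a - a' : a, a' ∈ A}; |A| = 6.
Bounds: 2|A|-1 ≤ |A - A| ≤ |A|² - |A| + 1, i.e. 11 ≤ |A - A| ≤ 31.
Note: 0 ∈ A - A always (from a - a). The set is symmetric: if d ∈ A - A then -d ∈ A - A.
Enumerate nonzero differences d = a - a' with a > a' (then include -d):
Positive differences: {1, 2, 3, 4, 6, 7, 8, 10, 12, 13, 14, 15}
Full difference set: {0} ∪ (positive diffs) ∪ (negative diffs).
|A - A| = 1 + 2·12 = 25 (matches direct enumeration: 25).

|A - A| = 25


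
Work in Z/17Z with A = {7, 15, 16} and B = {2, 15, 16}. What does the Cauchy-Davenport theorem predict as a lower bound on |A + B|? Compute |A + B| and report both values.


Cauchy-Davenport: |A + B| ≥ min(p, |A| + |B| - 1) for A, B nonempty in Z/pZ.
|A| = 3, |B| = 3, p = 17.
CD lower bound = min(17, 3 + 3 - 1) = min(17, 5) = 5.
Compute A + B mod 17 directly:
a = 7: 7+2=9, 7+15=5, 7+16=6
a = 15: 15+2=0, 15+15=13, 15+16=14
a = 16: 16+2=1, 16+15=14, 16+16=15
A + B = {0, 1, 5, 6, 9, 13, 14, 15}, so |A + B| = 8.
Verify: 8 ≥ 5? Yes ✓.

CD lower bound = 5, actual |A + B| = 8.


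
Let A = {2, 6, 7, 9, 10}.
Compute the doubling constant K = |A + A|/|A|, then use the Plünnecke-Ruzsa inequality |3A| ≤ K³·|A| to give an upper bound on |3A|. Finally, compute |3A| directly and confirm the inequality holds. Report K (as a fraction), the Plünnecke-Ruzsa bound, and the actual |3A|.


|A| = 5.
Step 1: Compute A + A by enumerating all 25 pairs.
A + A = {4, 8, 9, 11, 12, 13, 14, 15, 16, 17, 18, 19, 20}, so |A + A| = 13.
Step 2: Doubling constant K = |A + A|/|A| = 13/5 = 13/5 ≈ 2.6000.
Step 3: Plünnecke-Ruzsa gives |3A| ≤ K³·|A| = (2.6000)³ · 5 ≈ 87.8800.
Step 4: Compute 3A = A + A + A directly by enumerating all triples (a,b,c) ∈ A³; |3A| = 21.
Step 5: Check 21 ≤ 87.8800? Yes ✓.

K = 13/5, Plünnecke-Ruzsa bound K³|A| ≈ 87.8800, |3A| = 21, inequality holds.


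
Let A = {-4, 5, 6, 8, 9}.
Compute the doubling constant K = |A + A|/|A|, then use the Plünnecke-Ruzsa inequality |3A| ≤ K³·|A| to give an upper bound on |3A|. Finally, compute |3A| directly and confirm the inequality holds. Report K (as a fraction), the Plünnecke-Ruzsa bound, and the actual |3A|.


|A| = 5.
Step 1: Compute A + A by enumerating all 25 pairs.
A + A = {-8, 1, 2, 4, 5, 10, 11, 12, 13, 14, 15, 16, 17, 18}, so |A + A| = 14.
Step 2: Doubling constant K = |A + A|/|A| = 14/5 = 14/5 ≈ 2.8000.
Step 3: Plünnecke-Ruzsa gives |3A| ≤ K³·|A| = (2.8000)³ · 5 ≈ 109.7600.
Step 4: Compute 3A = A + A + A directly by enumerating all triples (a,b,c) ∈ A³; |3A| = 27.
Step 5: Check 27 ≤ 109.7600? Yes ✓.

K = 14/5, Plünnecke-Ruzsa bound K³|A| ≈ 109.7600, |3A| = 27, inequality holds.


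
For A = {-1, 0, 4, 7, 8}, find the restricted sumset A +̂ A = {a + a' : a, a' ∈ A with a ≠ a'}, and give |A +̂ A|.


Restricted sumset: A +̂ A = {a + a' : a ∈ A, a' ∈ A, a ≠ a'}.
Equivalently, take A + A and drop any sum 2a that is achievable ONLY as a + a for a ∈ A (i.e. sums representable only with equal summands).
Enumerate pairs (a, a') with a < a' (symmetric, so each unordered pair gives one sum; this covers all a ≠ a'):
  -1 + 0 = -1
  -1 + 4 = 3
  -1 + 7 = 6
  -1 + 8 = 7
  0 + 4 = 4
  0 + 7 = 7
  0 + 8 = 8
  4 + 7 = 11
  4 + 8 = 12
  7 + 8 = 15
Collected distinct sums: {-1, 3, 4, 6, 7, 8, 11, 12, 15}
|A +̂ A| = 9
(Reference bound: |A +̂ A| ≥ 2|A| - 3 for |A| ≥ 2, with |A| = 5 giving ≥ 7.)

|A +̂ A| = 9


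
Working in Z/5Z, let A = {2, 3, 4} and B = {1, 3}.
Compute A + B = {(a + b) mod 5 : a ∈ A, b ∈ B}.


Work in Z/5Z: reduce every sum a + b modulo 5.
Enumerate all 6 pairs:
a = 2: 2+1=3, 2+3=0
a = 3: 3+1=4, 3+3=1
a = 4: 4+1=0, 4+3=2
Distinct residues collected: {0, 1, 2, 3, 4}
|A + B| = 5 (out of 5 total residues).

A + B = {0, 1, 2, 3, 4}


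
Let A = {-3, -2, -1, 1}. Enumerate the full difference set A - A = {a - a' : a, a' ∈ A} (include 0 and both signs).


A - A = {a - a' : a, a' ∈ A}.
Compute a - a' for each ordered pair (a, a'):
a = -3: -3--3=0, -3--2=-1, -3--1=-2, -3-1=-4
a = -2: -2--3=1, -2--2=0, -2--1=-1, -2-1=-3
a = -1: -1--3=2, -1--2=1, -1--1=0, -1-1=-2
a = 1: 1--3=4, 1--2=3, 1--1=2, 1-1=0
Collecting distinct values (and noting 0 appears from a-a):
A - A = {-4, -3, -2, -1, 0, 1, 2, 3, 4}
|A - A| = 9

A - A = {-4, -3, -2, -1, 0, 1, 2, 3, 4}


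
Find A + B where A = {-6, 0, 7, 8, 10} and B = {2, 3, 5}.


A + B = {a + b : a ∈ A, b ∈ B}.
Enumerate all |A|·|B| = 5·3 = 15 pairs (a, b) and collect distinct sums.
a = -6: -6+2=-4, -6+3=-3, -6+5=-1
a = 0: 0+2=2, 0+3=3, 0+5=5
a = 7: 7+2=9, 7+3=10, 7+5=12
a = 8: 8+2=10, 8+3=11, 8+5=13
a = 10: 10+2=12, 10+3=13, 10+5=15
Collecting distinct sums: A + B = {-4, -3, -1, 2, 3, 5, 9, 10, 11, 12, 13, 15}
|A + B| = 12

A + B = {-4, -3, -1, 2, 3, 5, 9, 10, 11, 12, 13, 15}


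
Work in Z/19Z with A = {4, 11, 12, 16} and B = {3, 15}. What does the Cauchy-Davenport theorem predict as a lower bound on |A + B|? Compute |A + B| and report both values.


Cauchy-Davenport: |A + B| ≥ min(p, |A| + |B| - 1) for A, B nonempty in Z/pZ.
|A| = 4, |B| = 2, p = 19.
CD lower bound = min(19, 4 + 2 - 1) = min(19, 5) = 5.
Compute A + B mod 19 directly:
a = 4: 4+3=7, 4+15=0
a = 11: 11+3=14, 11+15=7
a = 12: 12+3=15, 12+15=8
a = 16: 16+3=0, 16+15=12
A + B = {0, 7, 8, 12, 14, 15}, so |A + B| = 6.
Verify: 6 ≥ 5? Yes ✓.

CD lower bound = 5, actual |A + B| = 6.


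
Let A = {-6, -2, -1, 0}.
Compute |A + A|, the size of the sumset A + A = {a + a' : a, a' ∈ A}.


A + A = {a + a' : a, a' ∈ A}; |A| = 4.
General bounds: 2|A| - 1 ≤ |A + A| ≤ |A|(|A|+1)/2, i.e. 7 ≤ |A + A| ≤ 10.
Lower bound 2|A|-1 is attained iff A is an arithmetic progression.
Enumerate sums a + a' for a ≤ a' (symmetric, so this suffices):
a = -6: -6+-6=-12, -6+-2=-8, -6+-1=-7, -6+0=-6
a = -2: -2+-2=-4, -2+-1=-3, -2+0=-2
a = -1: -1+-1=-2, -1+0=-1
a = 0: 0+0=0
Distinct sums: {-12, -8, -7, -6, -4, -3, -2, -1, 0}
|A + A| = 9

|A + A| = 9


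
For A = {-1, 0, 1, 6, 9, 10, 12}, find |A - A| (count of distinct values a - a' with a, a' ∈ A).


A - A = {a - a' : a, a' ∈ A}; |A| = 7.
Bounds: 2|A|-1 ≤ |A - A| ≤ |A|² - |A| + 1, i.e. 13 ≤ |A - A| ≤ 43.
Note: 0 ∈ A - A always (from a - a). The set is symmetric: if d ∈ A - A then -d ∈ A - A.
Enumerate nonzero differences d = a - a' with a > a' (then include -d):
Positive differences: {1, 2, 3, 4, 5, 6, 7, 8, 9, 10, 11, 12, 13}
Full difference set: {0} ∪ (positive diffs) ∪ (negative diffs).
|A - A| = 1 + 2·13 = 27 (matches direct enumeration: 27).

|A - A| = 27


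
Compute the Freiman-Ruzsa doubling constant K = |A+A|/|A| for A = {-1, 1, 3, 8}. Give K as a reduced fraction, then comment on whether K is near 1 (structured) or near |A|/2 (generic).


|A| = 4.
Compute A + A by enumerating all 16 pairs.
A + A = {-2, 0, 2, 4, 6, 7, 9, 11, 16}, so |A + A| = 9.
K = |A + A| / |A| = 9/4 (already in lowest terms) ≈ 2.2500.
Reference: AP of size 4 gives K = 7/4 ≈ 1.7500; a fully generic set of size 4 gives K ≈ 2.5000.

|A| = 4, |A + A| = 9, K = 9/4.


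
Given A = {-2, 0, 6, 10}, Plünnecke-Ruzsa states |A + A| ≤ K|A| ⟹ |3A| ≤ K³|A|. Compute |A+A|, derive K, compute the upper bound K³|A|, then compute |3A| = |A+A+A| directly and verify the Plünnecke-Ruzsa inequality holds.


|A| = 4.
Step 1: Compute A + A by enumerating all 16 pairs.
A + A = {-4, -2, 0, 4, 6, 8, 10, 12, 16, 20}, so |A + A| = 10.
Step 2: Doubling constant K = |A + A|/|A| = 10/4 = 10/4 ≈ 2.5000.
Step 3: Plünnecke-Ruzsa gives |3A| ≤ K³·|A| = (2.5000)³ · 4 ≈ 62.5000.
Step 4: Compute 3A = A + A + A directly by enumerating all triples (a,b,c) ∈ A³; |3A| = 17.
Step 5: Check 17 ≤ 62.5000? Yes ✓.

K = 10/4, Plünnecke-Ruzsa bound K³|A| ≈ 62.5000, |3A| = 17, inequality holds.


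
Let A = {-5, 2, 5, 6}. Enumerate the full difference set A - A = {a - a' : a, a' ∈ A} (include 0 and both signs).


A - A = {a - a' : a, a' ∈ A}.
Compute a - a' for each ordered pair (a, a'):
a = -5: -5--5=0, -5-2=-7, -5-5=-10, -5-6=-11
a = 2: 2--5=7, 2-2=0, 2-5=-3, 2-6=-4
a = 5: 5--5=10, 5-2=3, 5-5=0, 5-6=-1
a = 6: 6--5=11, 6-2=4, 6-5=1, 6-6=0
Collecting distinct values (and noting 0 appears from a-a):
A - A = {-11, -10, -7, -4, -3, -1, 0, 1, 3, 4, 7, 10, 11}
|A - A| = 13

A - A = {-11, -10, -7, -4, -3, -1, 0, 1, 3, 4, 7, 10, 11}


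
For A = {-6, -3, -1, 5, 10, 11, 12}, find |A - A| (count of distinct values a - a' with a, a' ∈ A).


A - A = {a - a' : a, a' ∈ A}; |A| = 7.
Bounds: 2|A|-1 ≤ |A - A| ≤ |A|² - |A| + 1, i.e. 13 ≤ |A - A| ≤ 43.
Note: 0 ∈ A - A always (from a - a). The set is symmetric: if d ∈ A - A then -d ∈ A - A.
Enumerate nonzero differences d = a - a' with a > a' (then include -d):
Positive differences: {1, 2, 3, 5, 6, 7, 8, 11, 12, 13, 14, 15, 16, 17, 18}
Full difference set: {0} ∪ (positive diffs) ∪ (negative diffs).
|A - A| = 1 + 2·15 = 31 (matches direct enumeration: 31).

|A - A| = 31


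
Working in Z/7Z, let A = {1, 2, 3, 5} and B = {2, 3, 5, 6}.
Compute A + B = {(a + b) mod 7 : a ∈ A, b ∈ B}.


Work in Z/7Z: reduce every sum a + b modulo 7.
Enumerate all 16 pairs:
a = 1: 1+2=3, 1+3=4, 1+5=6, 1+6=0
a = 2: 2+2=4, 2+3=5, 2+5=0, 2+6=1
a = 3: 3+2=5, 3+3=6, 3+5=1, 3+6=2
a = 5: 5+2=0, 5+3=1, 5+5=3, 5+6=4
Distinct residues collected: {0, 1, 2, 3, 4, 5, 6}
|A + B| = 7 (out of 7 total residues).

A + B = {0, 1, 2, 3, 4, 5, 6}


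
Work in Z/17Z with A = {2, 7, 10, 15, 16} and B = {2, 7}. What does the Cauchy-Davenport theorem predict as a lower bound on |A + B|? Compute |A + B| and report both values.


Cauchy-Davenport: |A + B| ≥ min(p, |A| + |B| - 1) for A, B nonempty in Z/pZ.
|A| = 5, |B| = 2, p = 17.
CD lower bound = min(17, 5 + 2 - 1) = min(17, 6) = 6.
Compute A + B mod 17 directly:
a = 2: 2+2=4, 2+7=9
a = 7: 7+2=9, 7+7=14
a = 10: 10+2=12, 10+7=0
a = 15: 15+2=0, 15+7=5
a = 16: 16+2=1, 16+7=6
A + B = {0, 1, 4, 5, 6, 9, 12, 14}, so |A + B| = 8.
Verify: 8 ≥ 6? Yes ✓.

CD lower bound = 6, actual |A + B| = 8.


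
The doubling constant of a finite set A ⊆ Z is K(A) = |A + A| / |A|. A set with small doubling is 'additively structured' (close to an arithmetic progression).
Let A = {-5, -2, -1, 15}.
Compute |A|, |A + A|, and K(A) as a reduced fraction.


|A| = 4.
Compute A + A by enumerating all 16 pairs.
A + A = {-10, -7, -6, -4, -3, -2, 10, 13, 14, 30}, so |A + A| = 10.
K = |A + A| / |A| = 10/4 = 5/2 ≈ 2.5000.
Reference: AP of size 4 gives K = 7/4 ≈ 1.7500; a fully generic set of size 4 gives K ≈ 2.5000.

|A| = 4, |A + A| = 10, K = 10/4 = 5/2.


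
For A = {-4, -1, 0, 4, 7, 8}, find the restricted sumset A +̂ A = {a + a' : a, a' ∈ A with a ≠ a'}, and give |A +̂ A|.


Restricted sumset: A +̂ A = {a + a' : a ∈ A, a' ∈ A, a ≠ a'}.
Equivalently, take A + A and drop any sum 2a that is achievable ONLY as a + a for a ∈ A (i.e. sums representable only with equal summands).
Enumerate pairs (a, a') with a < a' (symmetric, so each unordered pair gives one sum; this covers all a ≠ a'):
  -4 + -1 = -5
  -4 + 0 = -4
  -4 + 4 = 0
  -4 + 7 = 3
  -4 + 8 = 4
  -1 + 0 = -1
  -1 + 4 = 3
  -1 + 7 = 6
  -1 + 8 = 7
  0 + 4 = 4
  0 + 7 = 7
  0 + 8 = 8
  4 + 7 = 11
  4 + 8 = 12
  7 + 8 = 15
Collected distinct sums: {-5, -4, -1, 0, 3, 4, 6, 7, 8, 11, 12, 15}
|A +̂ A| = 12
(Reference bound: |A +̂ A| ≥ 2|A| - 3 for |A| ≥ 2, with |A| = 6 giving ≥ 9.)

|A +̂ A| = 12


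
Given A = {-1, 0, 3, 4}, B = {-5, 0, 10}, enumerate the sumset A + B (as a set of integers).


A + B = {a + b : a ∈ A, b ∈ B}.
Enumerate all |A|·|B| = 4·3 = 12 pairs (a, b) and collect distinct sums.
a = -1: -1+-5=-6, -1+0=-1, -1+10=9
a = 0: 0+-5=-5, 0+0=0, 0+10=10
a = 3: 3+-5=-2, 3+0=3, 3+10=13
a = 4: 4+-5=-1, 4+0=4, 4+10=14
Collecting distinct sums: A + B = {-6, -5, -2, -1, 0, 3, 4, 9, 10, 13, 14}
|A + B| = 11

A + B = {-6, -5, -2, -1, 0, 3, 4, 9, 10, 13, 14}


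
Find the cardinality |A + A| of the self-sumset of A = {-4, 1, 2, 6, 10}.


A + A = {a + a' : a, a' ∈ A}; |A| = 5.
General bounds: 2|A| - 1 ≤ |A + A| ≤ |A|(|A|+1)/2, i.e. 9 ≤ |A + A| ≤ 15.
Lower bound 2|A|-1 is attained iff A is an arithmetic progression.
Enumerate sums a + a' for a ≤ a' (symmetric, so this suffices):
a = -4: -4+-4=-8, -4+1=-3, -4+2=-2, -4+6=2, -4+10=6
a = 1: 1+1=2, 1+2=3, 1+6=7, 1+10=11
a = 2: 2+2=4, 2+6=8, 2+10=12
a = 6: 6+6=12, 6+10=16
a = 10: 10+10=20
Distinct sums: {-8, -3, -2, 2, 3, 4, 6, 7, 8, 11, 12, 16, 20}
|A + A| = 13

|A + A| = 13


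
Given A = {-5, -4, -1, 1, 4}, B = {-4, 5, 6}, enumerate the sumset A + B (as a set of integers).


A + B = {a + b : a ∈ A, b ∈ B}.
Enumerate all |A|·|B| = 5·3 = 15 pairs (a, b) and collect distinct sums.
a = -5: -5+-4=-9, -5+5=0, -5+6=1
a = -4: -4+-4=-8, -4+5=1, -4+6=2
a = -1: -1+-4=-5, -1+5=4, -1+6=5
a = 1: 1+-4=-3, 1+5=6, 1+6=7
a = 4: 4+-4=0, 4+5=9, 4+6=10
Collecting distinct sums: A + B = {-9, -8, -5, -3, 0, 1, 2, 4, 5, 6, 7, 9, 10}
|A + B| = 13

A + B = {-9, -8, -5, -3, 0, 1, 2, 4, 5, 6, 7, 9, 10}


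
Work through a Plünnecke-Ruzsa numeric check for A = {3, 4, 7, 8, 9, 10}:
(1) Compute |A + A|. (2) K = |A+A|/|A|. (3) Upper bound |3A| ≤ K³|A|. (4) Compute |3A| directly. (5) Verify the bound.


|A| = 6.
Step 1: Compute A + A by enumerating all 36 pairs.
A + A = {6, 7, 8, 10, 11, 12, 13, 14, 15, 16, 17, 18, 19, 20}, so |A + A| = 14.
Step 2: Doubling constant K = |A + A|/|A| = 14/6 = 14/6 ≈ 2.3333.
Step 3: Plünnecke-Ruzsa gives |3A| ≤ K³·|A| = (2.3333)³ · 6 ≈ 76.2222.
Step 4: Compute 3A = A + A + A directly by enumerating all triples (a,b,c) ∈ A³; |3A| = 22.
Step 5: Check 22 ≤ 76.2222? Yes ✓.

K = 14/6, Plünnecke-Ruzsa bound K³|A| ≈ 76.2222, |3A| = 22, inequality holds.


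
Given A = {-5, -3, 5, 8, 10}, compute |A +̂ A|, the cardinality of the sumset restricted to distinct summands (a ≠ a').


Restricted sumset: A +̂ A = {a + a' : a ∈ A, a' ∈ A, a ≠ a'}.
Equivalently, take A + A and drop any sum 2a that is achievable ONLY as a + a for a ∈ A (i.e. sums representable only with equal summands).
Enumerate pairs (a, a') with a < a' (symmetric, so each unordered pair gives one sum; this covers all a ≠ a'):
  -5 + -3 = -8
  -5 + 5 = 0
  -5 + 8 = 3
  -5 + 10 = 5
  -3 + 5 = 2
  -3 + 8 = 5
  -3 + 10 = 7
  5 + 8 = 13
  5 + 10 = 15
  8 + 10 = 18
Collected distinct sums: {-8, 0, 2, 3, 5, 7, 13, 15, 18}
|A +̂ A| = 9
(Reference bound: |A +̂ A| ≥ 2|A| - 3 for |A| ≥ 2, with |A| = 5 giving ≥ 7.)

|A +̂ A| = 9


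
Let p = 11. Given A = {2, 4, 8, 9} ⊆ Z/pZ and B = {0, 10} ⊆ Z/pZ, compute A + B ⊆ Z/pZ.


Work in Z/11Z: reduce every sum a + b modulo 11.
Enumerate all 8 pairs:
a = 2: 2+0=2, 2+10=1
a = 4: 4+0=4, 4+10=3
a = 8: 8+0=8, 8+10=7
a = 9: 9+0=9, 9+10=8
Distinct residues collected: {1, 2, 3, 4, 7, 8, 9}
|A + B| = 7 (out of 11 total residues).

A + B = {1, 2, 3, 4, 7, 8, 9}


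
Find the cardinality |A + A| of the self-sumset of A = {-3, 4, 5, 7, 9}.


A + A = {a + a' : a, a' ∈ A}; |A| = 5.
General bounds: 2|A| - 1 ≤ |A + A| ≤ |A|(|A|+1)/2, i.e. 9 ≤ |A + A| ≤ 15.
Lower bound 2|A|-1 is attained iff A is an arithmetic progression.
Enumerate sums a + a' for a ≤ a' (symmetric, so this suffices):
a = -3: -3+-3=-6, -3+4=1, -3+5=2, -3+7=4, -3+9=6
a = 4: 4+4=8, 4+5=9, 4+7=11, 4+9=13
a = 5: 5+5=10, 5+7=12, 5+9=14
a = 7: 7+7=14, 7+9=16
a = 9: 9+9=18
Distinct sums: {-6, 1, 2, 4, 6, 8, 9, 10, 11, 12, 13, 14, 16, 18}
|A + A| = 14

|A + A| = 14


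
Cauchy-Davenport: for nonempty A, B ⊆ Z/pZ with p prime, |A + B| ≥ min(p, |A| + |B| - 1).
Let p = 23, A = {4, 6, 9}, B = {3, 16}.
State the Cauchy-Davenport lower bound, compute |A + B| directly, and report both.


Cauchy-Davenport: |A + B| ≥ min(p, |A| + |B| - 1) for A, B nonempty in Z/pZ.
|A| = 3, |B| = 2, p = 23.
CD lower bound = min(23, 3 + 2 - 1) = min(23, 4) = 4.
Compute A + B mod 23 directly:
a = 4: 4+3=7, 4+16=20
a = 6: 6+3=9, 6+16=22
a = 9: 9+3=12, 9+16=2
A + B = {2, 7, 9, 12, 20, 22}, so |A + B| = 6.
Verify: 6 ≥ 4? Yes ✓.

CD lower bound = 4, actual |A + B| = 6.


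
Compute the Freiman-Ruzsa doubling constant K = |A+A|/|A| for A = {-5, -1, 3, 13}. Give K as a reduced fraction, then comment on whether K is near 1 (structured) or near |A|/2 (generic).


|A| = 4.
Compute A + A by enumerating all 16 pairs.
A + A = {-10, -6, -2, 2, 6, 8, 12, 16, 26}, so |A + A| = 9.
K = |A + A| / |A| = 9/4 (already in lowest terms) ≈ 2.2500.
Reference: AP of size 4 gives K = 7/4 ≈ 1.7500; a fully generic set of size 4 gives K ≈ 2.5000.

|A| = 4, |A + A| = 9, K = 9/4.


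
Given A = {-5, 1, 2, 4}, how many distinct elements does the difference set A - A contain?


A - A = {a - a' : a, a' ∈ A}; |A| = 4.
Bounds: 2|A|-1 ≤ |A - A| ≤ |A|² - |A| + 1, i.e. 7 ≤ |A - A| ≤ 13.
Note: 0 ∈ A - A always (from a - a). The set is symmetric: if d ∈ A - A then -d ∈ A - A.
Enumerate nonzero differences d = a - a' with a > a' (then include -d):
Positive differences: {1, 2, 3, 6, 7, 9}
Full difference set: {0} ∪ (positive diffs) ∪ (negative diffs).
|A - A| = 1 + 2·6 = 13 (matches direct enumeration: 13).

|A - A| = 13


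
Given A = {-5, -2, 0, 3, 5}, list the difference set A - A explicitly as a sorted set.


A - A = {a - a' : a, a' ∈ A}.
Compute a - a' for each ordered pair (a, a'):
a = -5: -5--5=0, -5--2=-3, -5-0=-5, -5-3=-8, -5-5=-10
a = -2: -2--5=3, -2--2=0, -2-0=-2, -2-3=-5, -2-5=-7
a = 0: 0--5=5, 0--2=2, 0-0=0, 0-3=-3, 0-5=-5
a = 3: 3--5=8, 3--2=5, 3-0=3, 3-3=0, 3-5=-2
a = 5: 5--5=10, 5--2=7, 5-0=5, 5-3=2, 5-5=0
Collecting distinct values (and noting 0 appears from a-a):
A - A = {-10, -8, -7, -5, -3, -2, 0, 2, 3, 5, 7, 8, 10}
|A - A| = 13

A - A = {-10, -8, -7, -5, -3, -2, 0, 2, 3, 5, 7, 8, 10}


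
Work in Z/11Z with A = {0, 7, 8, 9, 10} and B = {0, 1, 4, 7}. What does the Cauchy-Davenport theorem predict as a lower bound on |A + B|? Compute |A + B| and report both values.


Cauchy-Davenport: |A + B| ≥ min(p, |A| + |B| - 1) for A, B nonempty in Z/pZ.
|A| = 5, |B| = 4, p = 11.
CD lower bound = min(11, 5 + 4 - 1) = min(11, 8) = 8.
Compute A + B mod 11 directly:
a = 0: 0+0=0, 0+1=1, 0+4=4, 0+7=7
a = 7: 7+0=7, 7+1=8, 7+4=0, 7+7=3
a = 8: 8+0=8, 8+1=9, 8+4=1, 8+7=4
a = 9: 9+0=9, 9+1=10, 9+4=2, 9+7=5
a = 10: 10+0=10, 10+1=0, 10+4=3, 10+7=6
A + B = {0, 1, 2, 3, 4, 5, 6, 7, 8, 9, 10}, so |A + B| = 11.
Verify: 11 ≥ 8? Yes ✓.

CD lower bound = 8, actual |A + B| = 11.


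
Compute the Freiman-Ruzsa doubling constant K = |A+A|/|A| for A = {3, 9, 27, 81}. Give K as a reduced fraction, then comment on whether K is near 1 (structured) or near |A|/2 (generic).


|A| = 4.
Compute A + A by enumerating all 16 pairs.
A + A = {6, 12, 18, 30, 36, 54, 84, 90, 108, 162}, so |A + A| = 10.
K = |A + A| / |A| = 10/4 = 5/2 ≈ 2.5000.
Reference: AP of size 4 gives K = 7/4 ≈ 1.7500; a fully generic set of size 4 gives K ≈ 2.5000.

|A| = 4, |A + A| = 10, K = 10/4 = 5/2.


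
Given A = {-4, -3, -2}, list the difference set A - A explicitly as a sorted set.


A - A = {a - a' : a, a' ∈ A}.
Compute a - a' for each ordered pair (a, a'):
a = -4: -4--4=0, -4--3=-1, -4--2=-2
a = -3: -3--4=1, -3--3=0, -3--2=-1
a = -2: -2--4=2, -2--3=1, -2--2=0
Collecting distinct values (and noting 0 appears from a-a):
A - A = {-2, -1, 0, 1, 2}
|A - A| = 5

A - A = {-2, -1, 0, 1, 2}


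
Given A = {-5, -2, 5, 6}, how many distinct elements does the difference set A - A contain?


A - A = {a - a' : a, a' ∈ A}; |A| = 4.
Bounds: 2|A|-1 ≤ |A - A| ≤ |A|² - |A| + 1, i.e. 7 ≤ |A - A| ≤ 13.
Note: 0 ∈ A - A always (from a - a). The set is symmetric: if d ∈ A - A then -d ∈ A - A.
Enumerate nonzero differences d = a - a' with a > a' (then include -d):
Positive differences: {1, 3, 7, 8, 10, 11}
Full difference set: {0} ∪ (positive diffs) ∪ (negative diffs).
|A - A| = 1 + 2·6 = 13 (matches direct enumeration: 13).

|A - A| = 13


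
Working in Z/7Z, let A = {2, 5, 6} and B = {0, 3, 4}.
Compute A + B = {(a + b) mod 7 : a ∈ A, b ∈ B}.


Work in Z/7Z: reduce every sum a + b modulo 7.
Enumerate all 9 pairs:
a = 2: 2+0=2, 2+3=5, 2+4=6
a = 5: 5+0=5, 5+3=1, 5+4=2
a = 6: 6+0=6, 6+3=2, 6+4=3
Distinct residues collected: {1, 2, 3, 5, 6}
|A + B| = 5 (out of 7 total residues).

A + B = {1, 2, 3, 5, 6}


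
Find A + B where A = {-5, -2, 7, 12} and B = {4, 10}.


A + B = {a + b : a ∈ A, b ∈ B}.
Enumerate all |A|·|B| = 4·2 = 8 pairs (a, b) and collect distinct sums.
a = -5: -5+4=-1, -5+10=5
a = -2: -2+4=2, -2+10=8
a = 7: 7+4=11, 7+10=17
a = 12: 12+4=16, 12+10=22
Collecting distinct sums: A + B = {-1, 2, 5, 8, 11, 16, 17, 22}
|A + B| = 8

A + B = {-1, 2, 5, 8, 11, 16, 17, 22}


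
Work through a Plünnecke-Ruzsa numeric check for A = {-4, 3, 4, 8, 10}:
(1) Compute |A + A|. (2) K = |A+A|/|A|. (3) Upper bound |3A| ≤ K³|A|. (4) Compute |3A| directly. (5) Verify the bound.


|A| = 5.
Step 1: Compute A + A by enumerating all 25 pairs.
A + A = {-8, -1, 0, 4, 6, 7, 8, 11, 12, 13, 14, 16, 18, 20}, so |A + A| = 14.
Step 2: Doubling constant K = |A + A|/|A| = 14/5 = 14/5 ≈ 2.8000.
Step 3: Plünnecke-Ruzsa gives |3A| ≤ K³·|A| = (2.8000)³ · 5 ≈ 109.7600.
Step 4: Compute 3A = A + A + A directly by enumerating all triples (a,b,c) ∈ A³; |3A| = 27.
Step 5: Check 27 ≤ 109.7600? Yes ✓.

K = 14/5, Plünnecke-Ruzsa bound K³|A| ≈ 109.7600, |3A| = 27, inequality holds.


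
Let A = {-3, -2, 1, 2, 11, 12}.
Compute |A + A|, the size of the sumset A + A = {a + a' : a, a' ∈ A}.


A + A = {a + a' : a, a' ∈ A}; |A| = 6.
General bounds: 2|A| - 1 ≤ |A + A| ≤ |A|(|A|+1)/2, i.e. 11 ≤ |A + A| ≤ 21.
Lower bound 2|A|-1 is attained iff A is an arithmetic progression.
Enumerate sums a + a' for a ≤ a' (symmetric, so this suffices):
a = -3: -3+-3=-6, -3+-2=-5, -3+1=-2, -3+2=-1, -3+11=8, -3+12=9
a = -2: -2+-2=-4, -2+1=-1, -2+2=0, -2+11=9, -2+12=10
a = 1: 1+1=2, 1+2=3, 1+11=12, 1+12=13
a = 2: 2+2=4, 2+11=13, 2+12=14
a = 11: 11+11=22, 11+12=23
a = 12: 12+12=24
Distinct sums: {-6, -5, -4, -2, -1, 0, 2, 3, 4, 8, 9, 10, 12, 13, 14, 22, 23, 24}
|A + A| = 18

|A + A| = 18


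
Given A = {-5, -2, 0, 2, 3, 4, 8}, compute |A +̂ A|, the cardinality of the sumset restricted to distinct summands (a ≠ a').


Restricted sumset: A +̂ A = {a + a' : a ∈ A, a' ∈ A, a ≠ a'}.
Equivalently, take A + A and drop any sum 2a that is achievable ONLY as a + a for a ∈ A (i.e. sums representable only with equal summands).
Enumerate pairs (a, a') with a < a' (symmetric, so each unordered pair gives one sum; this covers all a ≠ a'):
  -5 + -2 = -7
  -5 + 0 = -5
  -5 + 2 = -3
  -5 + 3 = -2
  -5 + 4 = -1
  -5 + 8 = 3
  -2 + 0 = -2
  -2 + 2 = 0
  -2 + 3 = 1
  -2 + 4 = 2
  -2 + 8 = 6
  0 + 2 = 2
  0 + 3 = 3
  0 + 4 = 4
  0 + 8 = 8
  2 + 3 = 5
  2 + 4 = 6
  2 + 8 = 10
  3 + 4 = 7
  3 + 8 = 11
  4 + 8 = 12
Collected distinct sums: {-7, -5, -3, -2, -1, 0, 1, 2, 3, 4, 5, 6, 7, 8, 10, 11, 12}
|A +̂ A| = 17
(Reference bound: |A +̂ A| ≥ 2|A| - 3 for |A| ≥ 2, with |A| = 7 giving ≥ 11.)

|A +̂ A| = 17


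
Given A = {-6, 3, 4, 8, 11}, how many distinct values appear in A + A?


A + A = {a + a' : a, a' ∈ A}; |A| = 5.
General bounds: 2|A| - 1 ≤ |A + A| ≤ |A|(|A|+1)/2, i.e. 9 ≤ |A + A| ≤ 15.
Lower bound 2|A|-1 is attained iff A is an arithmetic progression.
Enumerate sums a + a' for a ≤ a' (symmetric, so this suffices):
a = -6: -6+-6=-12, -6+3=-3, -6+4=-2, -6+8=2, -6+11=5
a = 3: 3+3=6, 3+4=7, 3+8=11, 3+11=14
a = 4: 4+4=8, 4+8=12, 4+11=15
a = 8: 8+8=16, 8+11=19
a = 11: 11+11=22
Distinct sums: {-12, -3, -2, 2, 5, 6, 7, 8, 11, 12, 14, 15, 16, 19, 22}
|A + A| = 15

|A + A| = 15


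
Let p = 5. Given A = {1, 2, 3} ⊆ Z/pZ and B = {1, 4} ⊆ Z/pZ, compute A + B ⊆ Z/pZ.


Work in Z/5Z: reduce every sum a + b modulo 5.
Enumerate all 6 pairs:
a = 1: 1+1=2, 1+4=0
a = 2: 2+1=3, 2+4=1
a = 3: 3+1=4, 3+4=2
Distinct residues collected: {0, 1, 2, 3, 4}
|A + B| = 5 (out of 5 total residues).

A + B = {0, 1, 2, 3, 4}


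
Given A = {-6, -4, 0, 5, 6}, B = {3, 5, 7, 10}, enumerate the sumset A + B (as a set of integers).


A + B = {a + b : a ∈ A, b ∈ B}.
Enumerate all |A|·|B| = 5·4 = 20 pairs (a, b) and collect distinct sums.
a = -6: -6+3=-3, -6+5=-1, -6+7=1, -6+10=4
a = -4: -4+3=-1, -4+5=1, -4+7=3, -4+10=6
a = 0: 0+3=3, 0+5=5, 0+7=7, 0+10=10
a = 5: 5+3=8, 5+5=10, 5+7=12, 5+10=15
a = 6: 6+3=9, 6+5=11, 6+7=13, 6+10=16
Collecting distinct sums: A + B = {-3, -1, 1, 3, 4, 5, 6, 7, 8, 9, 10, 11, 12, 13, 15, 16}
|A + B| = 16

A + B = {-3, -1, 1, 3, 4, 5, 6, 7, 8, 9, 10, 11, 12, 13, 15, 16}


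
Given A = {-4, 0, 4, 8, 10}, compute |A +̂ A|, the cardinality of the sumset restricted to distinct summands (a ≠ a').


Restricted sumset: A +̂ A = {a + a' : a ∈ A, a' ∈ A, a ≠ a'}.
Equivalently, take A + A and drop any sum 2a that is achievable ONLY as a + a for a ∈ A (i.e. sums representable only with equal summands).
Enumerate pairs (a, a') with a < a' (symmetric, so each unordered pair gives one sum; this covers all a ≠ a'):
  -4 + 0 = -4
  -4 + 4 = 0
  -4 + 8 = 4
  -4 + 10 = 6
  0 + 4 = 4
  0 + 8 = 8
  0 + 10 = 10
  4 + 8 = 12
  4 + 10 = 14
  8 + 10 = 18
Collected distinct sums: {-4, 0, 4, 6, 8, 10, 12, 14, 18}
|A +̂ A| = 9
(Reference bound: |A +̂ A| ≥ 2|A| - 3 for |A| ≥ 2, with |A| = 5 giving ≥ 7.)

|A +̂ A| = 9


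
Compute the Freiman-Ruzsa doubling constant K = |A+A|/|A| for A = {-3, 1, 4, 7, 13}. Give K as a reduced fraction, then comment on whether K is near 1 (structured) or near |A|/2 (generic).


|A| = 5.
Compute A + A by enumerating all 25 pairs.
A + A = {-6, -2, 1, 2, 4, 5, 8, 10, 11, 14, 17, 20, 26}, so |A + A| = 13.
K = |A + A| / |A| = 13/5 (already in lowest terms) ≈ 2.6000.
Reference: AP of size 5 gives K = 9/5 ≈ 1.8000; a fully generic set of size 5 gives K ≈ 3.0000.

|A| = 5, |A + A| = 13, K = 13/5.


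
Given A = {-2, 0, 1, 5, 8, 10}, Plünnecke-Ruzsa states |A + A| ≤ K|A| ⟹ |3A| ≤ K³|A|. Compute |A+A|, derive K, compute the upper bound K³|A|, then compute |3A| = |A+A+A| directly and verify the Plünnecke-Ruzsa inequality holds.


|A| = 6.
Step 1: Compute A + A by enumerating all 36 pairs.
A + A = {-4, -2, -1, 0, 1, 2, 3, 5, 6, 8, 9, 10, 11, 13, 15, 16, 18, 20}, so |A + A| = 18.
Step 2: Doubling constant K = |A + A|/|A| = 18/6 = 18/6 ≈ 3.0000.
Step 3: Plünnecke-Ruzsa gives |3A| ≤ K³·|A| = (3.0000)³ · 6 ≈ 162.0000.
Step 4: Compute 3A = A + A + A directly by enumerating all triples (a,b,c) ∈ A³; |3A| = 33.
Step 5: Check 33 ≤ 162.0000? Yes ✓.

K = 18/6, Plünnecke-Ruzsa bound K³|A| ≈ 162.0000, |3A| = 33, inequality holds.
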